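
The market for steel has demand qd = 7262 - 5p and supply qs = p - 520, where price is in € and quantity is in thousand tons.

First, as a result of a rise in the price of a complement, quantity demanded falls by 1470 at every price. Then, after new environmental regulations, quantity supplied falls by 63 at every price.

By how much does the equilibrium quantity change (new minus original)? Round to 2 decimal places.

Solve the original market: 7262 - 5p = p - 520, hence p = 1297 and q = 777.
After the shift, demand is qd = 5792 - 5p and supply is qs = p - 583.
Equate the new curves: 5792 - 5p = p - 583, giving 6375 = 6p, p = 1062.5, q = 479.5.
Δq = 479.5 − 777 = -297.50.

-297.50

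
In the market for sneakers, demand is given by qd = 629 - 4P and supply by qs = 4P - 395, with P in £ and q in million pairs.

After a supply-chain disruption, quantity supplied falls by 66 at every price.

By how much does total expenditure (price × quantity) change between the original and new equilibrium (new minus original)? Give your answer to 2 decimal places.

-3531.00

Before the shock: 629 - 4P = 4P - 395 ⇒ 1024 = 8P ⇒ P = 128, q = 117.
With the change applied: demand qd = 629 - 4P, supply qs = 4P - 461.
New equilibrium: 629 - 4P = 4P - 461 ⇒ 1090 = 8P ⇒ P = 136.25, q = 84.
Expenditure moves from 128×117 = 14976 to 136.25×84 = 11445; change = -3531.00.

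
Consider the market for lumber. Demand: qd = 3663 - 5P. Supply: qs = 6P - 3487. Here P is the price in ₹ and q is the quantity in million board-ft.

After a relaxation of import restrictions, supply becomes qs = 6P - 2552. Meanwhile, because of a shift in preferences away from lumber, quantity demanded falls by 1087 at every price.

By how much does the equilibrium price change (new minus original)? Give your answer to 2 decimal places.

Initially, 3663 - 5P = 6P - 3487, so 7150 = 11P and P = 650, q = 413.
The new curves are qd = 2576 - 5P (demand) and qs = 6P - 2552 (supply).
Setting them equal: 2576 - 5P = 6P - 2552 → 5128 = 11P, so P = 5128/11 ≈ 466.1818 and q = 2696/11 ≈ 245.0909.
ΔP = 466.1818 − 650 = -183.82.

-183.82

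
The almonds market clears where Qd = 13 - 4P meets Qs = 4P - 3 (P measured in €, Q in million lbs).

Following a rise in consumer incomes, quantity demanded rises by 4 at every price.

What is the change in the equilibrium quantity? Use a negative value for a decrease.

Initially, 13 - 4P = 4P - 3, so 16 = 8P and P = 2, Q = 5.
With the change applied: demand Qd = 17 - 4P, supply Qs = 4P - 3.
Clearing the new market: 17 - 4P = 4P - 3, so P = 2.5 and Q = 7.
ΔQ = 7 − 5 = +2.

+2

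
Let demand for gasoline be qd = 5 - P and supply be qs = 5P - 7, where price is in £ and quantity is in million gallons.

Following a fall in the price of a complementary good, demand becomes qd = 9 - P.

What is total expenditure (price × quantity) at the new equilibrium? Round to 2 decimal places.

16.89

Before the shock: 5 - P = 5P - 7 ⇒ 12 = 6P ⇒ P = 2, q = 3.
The new curves are qd = 9 - P (demand) and qs = 5P - 7 (supply).
Setting them equal: 9 - P = 5P - 7 → 16 = 6P, so P = 8/3 ≈ 2.6667 and q = 19/3 ≈ 6.3333.
New expenditure = 2.6667 × 6.3333 = 16.89.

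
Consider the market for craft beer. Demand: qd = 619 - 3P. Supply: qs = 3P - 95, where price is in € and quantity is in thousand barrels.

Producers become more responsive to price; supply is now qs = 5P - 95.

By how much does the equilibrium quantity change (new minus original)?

+89.25

Before the shock: 619 - 3P = 3P - 95 ⇒ 714 = 6P ⇒ P = 119, q = 262.
The new curves are qd = 619 - 3P (demand) and qs = 5P - 95 (supply).
New equilibrium: 619 - 3P = 5P - 95 ⇒ 714 = 8P ⇒ P = 89.25, q = 351.25.
Δq = 351.25 − 262 = +89.25.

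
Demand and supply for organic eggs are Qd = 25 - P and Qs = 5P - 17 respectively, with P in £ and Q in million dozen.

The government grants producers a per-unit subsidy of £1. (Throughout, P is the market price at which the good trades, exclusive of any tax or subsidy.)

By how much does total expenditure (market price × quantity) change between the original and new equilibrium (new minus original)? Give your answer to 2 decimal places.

Solve the original market: 25 - P = 5P - 17, hence P = 7 and Q = 18.
Since sellers receive the price plus the subsidy, the effective supply curve becomes Qs = 5P - 12.
New equilibrium: 25 - P = 5P - 12 ⇒ 37 = 6P ⇒ P = 37/6 ≈ 6.1667, Q = 113/6 ≈ 18.8333.
Expenditure moves from 7×18 = 126 to 6.1667×18.8333 = 116.1389; change = -9.86.

-9.86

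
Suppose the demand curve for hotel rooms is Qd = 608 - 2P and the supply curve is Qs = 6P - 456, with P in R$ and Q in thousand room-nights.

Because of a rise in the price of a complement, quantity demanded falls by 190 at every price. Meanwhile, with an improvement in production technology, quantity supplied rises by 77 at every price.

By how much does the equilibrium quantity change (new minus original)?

-123.25

Before the shock: 608 - 2P = 6P - 456 ⇒ 1064 = 8P ⇒ P = 133, Q = 342.
The new curves are Qd = 418 - 2P (demand) and Qs = 6P - 379 (supply).
Equate the new curves: 418 - 2P = 6P - 379, giving 797 = 8P, P = 99.625, Q = 218.75.
ΔQ = 218.75 − 342 = -123.25.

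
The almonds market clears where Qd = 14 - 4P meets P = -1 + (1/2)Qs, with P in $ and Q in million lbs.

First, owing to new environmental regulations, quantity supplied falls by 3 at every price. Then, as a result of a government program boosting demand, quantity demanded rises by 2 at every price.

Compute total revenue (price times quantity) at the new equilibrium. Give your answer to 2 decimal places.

13.22

Solve the original market: 14 - 4P = 2P + 2, hence P = 2 and Q = 6.
The shock moves the curves to Qd = 16 - 4P and Qs = 2P - 1.
Setting them equal: 16 - 4P = 2P - 1 → 17 = 6P, so P = 17/6 ≈ 2.8333 and Q = 14/3 ≈ 4.6667.
New expenditure = 2.8333 × 4.6667 = 13.22.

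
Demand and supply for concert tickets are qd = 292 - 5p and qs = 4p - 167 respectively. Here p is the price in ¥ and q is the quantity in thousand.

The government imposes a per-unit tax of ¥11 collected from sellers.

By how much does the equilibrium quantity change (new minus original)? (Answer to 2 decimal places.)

Before the shock: 292 - 5p = 4p - 167 ⇒ 459 = 9p ⇒ p = 51, q = 37.
Since sellers keep the price net of the tax, the effective supply curve becomes qs = 4p - 211.
Equate the new curves: 292 - 5p = 4p - 211, giving 503 = 9p, p = 503/9 ≈ 55.8889, q = 113/9 ≈ 12.5556.
Δq = 12.5556 − 37 = -24.44.

-24.44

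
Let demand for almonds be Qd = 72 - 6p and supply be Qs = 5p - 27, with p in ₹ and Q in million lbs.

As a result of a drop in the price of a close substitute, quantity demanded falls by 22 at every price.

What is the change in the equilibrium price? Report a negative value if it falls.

Initially, 72 - 6p = 5p - 27, so 99 = 11p and p = 9, Q = 18.
The shock moves the curves to Qd = 50 - 6p and Qs = 5p - 27.
New equilibrium: 50 - 6p = 5p - 27 ⇒ 77 = 11p ⇒ p = 7, Q = 8.
Δp = 7 − 9 = -2.

-2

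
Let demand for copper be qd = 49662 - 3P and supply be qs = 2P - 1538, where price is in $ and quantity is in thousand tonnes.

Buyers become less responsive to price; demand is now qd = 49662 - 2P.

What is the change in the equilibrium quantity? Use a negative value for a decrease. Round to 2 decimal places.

+5120.00

Before the shock: 49662 - 3P = 2P - 1538 ⇒ 51200 = 5P ⇒ P = 10240, q = 18942.
The shock moves the curves to qd = 49662 - 2P and qs = 2P - 1538.
Setting them equal: 49662 - 2P = 2P - 1538 → 51200 = 4P, so P = 12800 and q = 24062.
Δq = 24062 − 18942 = +5120.00.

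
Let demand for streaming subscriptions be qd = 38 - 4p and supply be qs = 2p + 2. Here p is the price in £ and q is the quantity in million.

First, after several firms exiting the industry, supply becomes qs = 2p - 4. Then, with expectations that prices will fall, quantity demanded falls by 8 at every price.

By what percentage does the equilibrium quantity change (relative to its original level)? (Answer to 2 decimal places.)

Initially, 38 - 4p = 2p + 2, so 36 = 6p and p = 6, q = 14.
With the change applied: demand qd = 30 - 4p, supply qs = 2p - 4.
Setting them equal: 30 - 4p = 2p - 4 → 34 = 6p, so p = 17/3 ≈ 5.6667 and q = 22/3 ≈ 7.3333.
%Δq = (7.3333 − 14) / 14 × 100 = -47.62%.

-47.62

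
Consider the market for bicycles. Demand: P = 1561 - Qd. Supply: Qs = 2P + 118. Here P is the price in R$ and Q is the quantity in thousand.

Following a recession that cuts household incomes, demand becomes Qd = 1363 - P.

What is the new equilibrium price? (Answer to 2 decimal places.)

Before the shock: 1561 - P = 2P + 118 ⇒ 1443 = 3P ⇒ P = 481, Q = 1080.
With the change applied: demand Qd = 1363 - P, supply Qs = 2P + 118.
Clearing the new market: 1363 - P = 2P + 118, so P = 415 and Q = 948.

415.00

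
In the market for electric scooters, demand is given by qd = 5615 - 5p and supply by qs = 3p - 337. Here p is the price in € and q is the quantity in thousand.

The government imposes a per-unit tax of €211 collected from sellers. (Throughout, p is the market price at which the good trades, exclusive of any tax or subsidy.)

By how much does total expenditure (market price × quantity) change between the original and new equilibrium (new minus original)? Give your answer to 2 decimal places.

-175706.95

Original equilibrium: 5615 - 5p = 3p - 337 gives 5952 = 8p, so p = 744 and q = 1895.
Since sellers keep the price net of the tax, the effective supply curve becomes qs = 3p - 970.
Equate the new curves: 5615 - 5p = 3p - 970, giving 6585 = 8p, p = 823.125, q = 1499.375.
Expenditure moves from 744×1895 = 1409880 to 823.125×1499.375 = 1234173.046875; change = -175706.95.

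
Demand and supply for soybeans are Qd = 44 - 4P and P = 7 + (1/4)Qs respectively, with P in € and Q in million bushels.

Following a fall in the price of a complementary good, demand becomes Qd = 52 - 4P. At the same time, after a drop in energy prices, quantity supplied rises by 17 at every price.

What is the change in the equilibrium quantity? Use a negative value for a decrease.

Solve the original market: 44 - 4P = 4P - 28, hence P = 9 and Q = 8.
The new curves are Qd = 52 - 4P (demand) and Qs = 4P - 11 (supply).
Clearing the new market: 52 - 4P = 4P - 11, so P = 7.875 and Q = 20.5.
ΔQ = 20.5 − 8 = +12.5.

+12.5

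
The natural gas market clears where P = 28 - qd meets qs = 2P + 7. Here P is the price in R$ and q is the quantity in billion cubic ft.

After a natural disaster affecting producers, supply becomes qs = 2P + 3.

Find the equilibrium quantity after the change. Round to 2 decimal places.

Before the shock: 28 - P = 2P + 7 ⇒ 21 = 3P ⇒ P = 7, q = 21.
After the shift, demand is qd = 28 - P and supply is qs = 2P + 3.
Setting them equal: 28 - P = 2P + 3 → 25 = 3P, so P = 25/3 ≈ 8.3333 and q = 59/3 ≈ 19.6667.

19.67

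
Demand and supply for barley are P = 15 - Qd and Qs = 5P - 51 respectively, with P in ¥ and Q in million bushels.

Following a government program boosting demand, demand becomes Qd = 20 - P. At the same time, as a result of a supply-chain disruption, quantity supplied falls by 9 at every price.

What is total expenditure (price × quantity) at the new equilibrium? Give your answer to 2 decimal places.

88.89

Before the shock: 15 - P = 5P - 51 ⇒ 66 = 6P ⇒ P = 11, Q = 4.
With the change applied: demand Qd = 20 - P, supply Qs = 5P - 60.
Equate the new curves: 20 - P = 5P - 60, giving 80 = 6P, P = 40/3 ≈ 13.3333, Q = 20/3 ≈ 6.6667.
New expenditure = 13.3333 × 6.6667 = 88.89.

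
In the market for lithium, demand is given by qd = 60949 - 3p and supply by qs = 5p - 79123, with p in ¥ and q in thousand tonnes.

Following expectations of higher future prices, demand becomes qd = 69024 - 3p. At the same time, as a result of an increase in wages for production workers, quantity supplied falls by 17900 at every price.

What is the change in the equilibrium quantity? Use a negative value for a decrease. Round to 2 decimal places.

-1665.63

Solve the original market: 60949 - 3p = 5p - 79123, hence p = 17509 and q = 8422.
After the shift, demand is qd = 69024 - 3p and supply is qs = 5p - 97023.
Equate the new curves: 69024 - 3p = 5p - 97023, giving 166047 = 8p, p = 20755.875, q = 6756.375.
Δq = 6756.375 − 8422 = -1665.63.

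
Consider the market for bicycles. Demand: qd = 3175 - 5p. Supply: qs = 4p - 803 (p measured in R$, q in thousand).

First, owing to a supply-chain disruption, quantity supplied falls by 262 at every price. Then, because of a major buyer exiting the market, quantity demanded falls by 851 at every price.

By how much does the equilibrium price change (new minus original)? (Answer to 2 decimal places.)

Before the shock: 3175 - 5p = 4p - 803 ⇒ 3978 = 9p ⇒ p = 442, q = 965.
After the shift, demand is qd = 2324 - 5p and supply is qs = 4p - 1065.
Clearing the new market: 2324 - 5p = 4p - 1065, so p = 3389/9 ≈ 376.5556 and q = 3971/9 ≈ 441.2222.
Δp = 376.5556 − 442 = -65.44.

-65.44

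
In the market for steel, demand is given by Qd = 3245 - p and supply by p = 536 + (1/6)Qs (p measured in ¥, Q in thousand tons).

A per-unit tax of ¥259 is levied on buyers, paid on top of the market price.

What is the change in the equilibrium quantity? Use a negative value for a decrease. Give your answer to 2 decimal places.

-222.00

Initially, 3245 - p = 6p - 3216, so 6461 = 7p and p = 923, Q = 2322.
Since buyers pay the price plus the tax, the effective demand curve becomes Qd = 2986 - p.
New equilibrium: 2986 - p = 6p - 3216 ⇒ 6202 = 7p ⇒ p = 886, Q = 2100.
ΔQ = 2100 − 2322 = -222.00.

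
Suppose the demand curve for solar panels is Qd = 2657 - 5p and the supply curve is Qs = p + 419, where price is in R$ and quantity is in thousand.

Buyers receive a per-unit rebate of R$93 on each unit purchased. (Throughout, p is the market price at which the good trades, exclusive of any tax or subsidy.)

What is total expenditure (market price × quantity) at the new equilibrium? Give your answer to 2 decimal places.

391709.75

Solve the original market: 2657 - 5p = p + 419, hence p = 373 and Q = 792.
Since buyers' out-of-pocket price is the market price minus the rebate, the effective demand curve becomes Qd = 3122 - 5p.
Setting them equal: 3122 - 5p = p + 419 → 2703 = 6p, so p = 450.5 and Q = 869.5.
New expenditure = 450.5 × 869.5 = 391709.75.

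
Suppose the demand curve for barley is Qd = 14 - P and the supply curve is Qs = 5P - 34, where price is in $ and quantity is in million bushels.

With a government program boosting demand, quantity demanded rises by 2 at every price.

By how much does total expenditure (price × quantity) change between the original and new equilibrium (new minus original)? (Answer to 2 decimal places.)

Before the shock: 14 - P = 5P - 34 ⇒ 48 = 6P ⇒ P = 8, Q = 6.
With the change applied: demand Qd = 16 - P, supply Qs = 5P - 34.
Setting them equal: 16 - P = 5P - 34 → 50 = 6P, so P = 25/3 ≈ 8.3333 and Q = 23/3 ≈ 7.6667.
Expenditure moves from 8×6 = 48 to 8.3333×7.6667 = 63.8889; change = +15.89.

+15.89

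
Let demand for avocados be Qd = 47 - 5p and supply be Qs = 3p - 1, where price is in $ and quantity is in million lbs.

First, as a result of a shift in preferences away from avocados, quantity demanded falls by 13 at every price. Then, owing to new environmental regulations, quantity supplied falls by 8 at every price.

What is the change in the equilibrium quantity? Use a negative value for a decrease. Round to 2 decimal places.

-9.88

Solve the original market: 47 - 5p = 3p - 1, hence p = 6 and Q = 17.
The new curves are Qd = 34 - 5p (demand) and Qs = 3p - 9 (supply).
New equilibrium: 34 - 5p = 3p - 9 ⇒ 43 = 8p ⇒ p = 5.375, Q = 7.125.
ΔQ = 7.125 − 17 = -9.88.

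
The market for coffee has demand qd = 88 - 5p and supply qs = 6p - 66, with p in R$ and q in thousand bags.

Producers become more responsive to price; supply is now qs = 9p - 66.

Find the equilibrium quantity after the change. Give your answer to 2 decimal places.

33.00

Solve the original market: 88 - 5p = 6p - 66, hence p = 14 and q = 18.
With the change applied: demand qd = 88 - 5p, supply qs = 9p - 66.
Setting them equal: 88 - 5p = 9p - 66 → 154 = 14p, so p = 11 and q = 33.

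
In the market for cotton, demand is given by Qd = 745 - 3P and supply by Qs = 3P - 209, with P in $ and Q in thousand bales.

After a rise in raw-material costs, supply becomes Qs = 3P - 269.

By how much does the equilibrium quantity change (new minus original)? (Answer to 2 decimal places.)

-30.00

Original equilibrium: 745 - 3P = 3P - 209 gives 954 = 6P, so P = 159 and Q = 268.
The shock moves the curves to Qd = 745 - 3P and Qs = 3P - 269.
Clearing the new market: 745 - 3P = 3P - 269, so P = 169 and Q = 238.
ΔQ = 238 − 268 = -30.00.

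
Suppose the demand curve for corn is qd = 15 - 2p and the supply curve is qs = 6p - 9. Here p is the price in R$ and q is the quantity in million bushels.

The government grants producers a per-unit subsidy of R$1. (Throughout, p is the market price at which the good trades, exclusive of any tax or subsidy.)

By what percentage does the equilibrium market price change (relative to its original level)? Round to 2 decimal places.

Solve the original market: 15 - 2p = 6p - 9, hence p = 3 and q = 9.
Since sellers receive the price plus the subsidy, the effective supply curve becomes qs = 6p - 3.
New equilibrium: 15 - 2p = 6p - 3 ⇒ 18 = 8p ⇒ p = 2.25, q = 10.5.
%Δp = (2.25 − 3) / 3 × 100 = -25.00%.

-25.00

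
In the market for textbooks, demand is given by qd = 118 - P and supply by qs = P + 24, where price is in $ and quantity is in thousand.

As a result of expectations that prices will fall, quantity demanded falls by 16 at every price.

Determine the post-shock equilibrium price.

Initially, 118 - P = P + 24, so 94 = 2P and P = 47, q = 71.
With the change applied: demand qd = 102 - P, supply qs = P + 24.
Clearing the new market: 102 - P = P + 24, so P = 39 and q = 63.

39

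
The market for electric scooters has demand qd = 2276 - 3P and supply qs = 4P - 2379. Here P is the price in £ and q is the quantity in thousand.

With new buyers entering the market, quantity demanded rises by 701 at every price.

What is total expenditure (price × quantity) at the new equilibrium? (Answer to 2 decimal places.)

521499.51

Initially, 2276 - 3P = 4P - 2379, so 4655 = 7P and P = 665, q = 281.
The shock moves the curves to qd = 2977 - 3P and qs = 4P - 2379.
Setting them equal: 2977 - 3P = 4P - 2379 → 5356 = 7P, so P = 5356/7 ≈ 765.1429 and q = 4771/7 ≈ 681.5714.
New expenditure = 765.1429 × 681.5714 = 521499.51.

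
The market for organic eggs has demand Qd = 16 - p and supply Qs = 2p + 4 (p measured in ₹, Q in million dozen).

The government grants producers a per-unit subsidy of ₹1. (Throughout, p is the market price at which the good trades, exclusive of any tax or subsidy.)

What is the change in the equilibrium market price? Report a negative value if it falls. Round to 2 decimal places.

-0.67

Solve the original market: 16 - p = 2p + 4, hence p = 4 and Q = 12.
Since sellers receive the price plus the subsidy, the effective supply curve becomes Qs = 2p + 6.
Setting them equal: 16 - p = 2p + 6 → 10 = 3p, so p = 10/3 ≈ 3.3333 and Q = 38/3 ≈ 12.6667.
Δp = 3.3333 − 4 = -0.67.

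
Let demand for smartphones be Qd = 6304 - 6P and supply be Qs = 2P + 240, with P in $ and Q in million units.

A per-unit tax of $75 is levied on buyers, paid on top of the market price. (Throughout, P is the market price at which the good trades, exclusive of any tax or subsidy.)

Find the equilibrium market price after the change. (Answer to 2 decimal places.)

701.75

Before the shock: 6304 - 6P = 2P + 240 ⇒ 6064 = 8P ⇒ P = 758, Q = 1756.
Since buyers pay the price plus the tax, the effective demand curve becomes Qd = 5854 - 6P.
Clearing the new market: 5854 - 6P = 2P + 240, so P = 701.75 and Q = 1643.5.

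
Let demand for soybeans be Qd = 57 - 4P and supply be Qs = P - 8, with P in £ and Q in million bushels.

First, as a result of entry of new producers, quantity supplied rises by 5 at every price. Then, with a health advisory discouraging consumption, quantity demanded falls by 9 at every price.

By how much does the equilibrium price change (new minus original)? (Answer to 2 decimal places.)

-2.80

Initially, 57 - 4P = P - 8, so 65 = 5P and P = 13, Q = 5.
The shock moves the curves to Qd = 48 - 4P and Qs = P - 3.
New equilibrium: 48 - 4P = P - 3 ⇒ 51 = 5P ⇒ P = 10.2, Q = 7.2.
ΔP = 10.2 − 13 = -2.80.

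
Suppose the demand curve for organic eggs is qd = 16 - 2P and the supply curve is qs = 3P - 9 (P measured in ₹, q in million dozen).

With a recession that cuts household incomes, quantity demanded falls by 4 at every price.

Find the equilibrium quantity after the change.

Before the shock: 16 - 2P = 3P - 9 ⇒ 25 = 5P ⇒ P = 5, q = 6.
After the shift, demand is qd = 12 - 2P and supply is qs = 3P - 9.
Equate the new curves: 12 - 2P = 3P - 9, giving 21 = 5P, P = 4.2, q = 3.6.

3.6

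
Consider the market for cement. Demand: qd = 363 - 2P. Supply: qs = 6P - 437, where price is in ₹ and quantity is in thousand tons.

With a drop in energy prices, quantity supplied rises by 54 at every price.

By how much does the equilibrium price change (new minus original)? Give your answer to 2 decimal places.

-6.75

Original equilibrium: 363 - 2P = 6P - 437 gives 800 = 8P, so P = 100 and q = 163.
The shock moves the curves to qd = 363 - 2P and qs = 6P - 383.
Equate the new curves: 363 - 2P = 6P - 383, giving 746 = 8P, P = 93.25, q = 176.5.
ΔP = 93.25 − 100 = -6.75.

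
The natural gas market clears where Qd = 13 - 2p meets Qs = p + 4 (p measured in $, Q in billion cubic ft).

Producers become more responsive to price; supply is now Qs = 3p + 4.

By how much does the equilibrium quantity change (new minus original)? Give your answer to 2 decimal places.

+2.40

Original equilibrium: 13 - 2p = p + 4 gives 9 = 3p, so p = 3 and Q = 7.
The new curves are Qd = 13 - 2p (demand) and Qs = 3p + 4 (supply).
Clearing the new market: 13 - 2p = 3p + 4, so p = 1.8 and Q = 9.4.
ΔQ = 9.4 − 7 = +2.40.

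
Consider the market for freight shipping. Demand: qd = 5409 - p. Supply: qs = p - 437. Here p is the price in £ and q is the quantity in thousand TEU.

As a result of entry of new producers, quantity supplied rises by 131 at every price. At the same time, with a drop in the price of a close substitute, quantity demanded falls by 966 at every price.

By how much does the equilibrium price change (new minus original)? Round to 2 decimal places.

Initially, 5409 - p = p - 437, so 5846 = 2p and p = 2923, q = 2486.
The shock moves the curves to qd = 4443 - p and qs = p - 306.
Clearing the new market: 4443 - p = p - 306, so p = 2374.5 and q = 2068.5.
Δp = 2374.5 − 2923 = -548.50.

-548.50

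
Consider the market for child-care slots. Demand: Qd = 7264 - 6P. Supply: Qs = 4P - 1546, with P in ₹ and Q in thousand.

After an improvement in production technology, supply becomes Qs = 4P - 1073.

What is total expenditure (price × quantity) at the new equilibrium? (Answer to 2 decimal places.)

Original equilibrium: 7264 - 6P = 4P - 1546 gives 8810 = 10P, so P = 881 and Q = 1978.
With the change applied: demand Qd = 7264 - 6P, supply Qs = 4P - 1073.
Clearing the new market: 7264 - 6P = 4P - 1073, so P = 833.7 and Q = 2261.8.
New expenditure = 833.7 × 2261.8 = 1885662.66.

1885662.66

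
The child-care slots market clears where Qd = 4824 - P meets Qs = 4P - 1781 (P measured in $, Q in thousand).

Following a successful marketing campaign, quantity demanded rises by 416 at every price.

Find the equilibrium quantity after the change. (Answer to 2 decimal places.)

Original equilibrium: 4824 - P = 4P - 1781 gives 6605 = 5P, so P = 1321 and Q = 3503.
The new curves are Qd = 5240 - P (demand) and Qs = 4P - 1781 (supply).
New equilibrium: 5240 - P = 4P - 1781 ⇒ 7021 = 5P ⇒ P = 1404.2, Q = 3835.8.

3835.80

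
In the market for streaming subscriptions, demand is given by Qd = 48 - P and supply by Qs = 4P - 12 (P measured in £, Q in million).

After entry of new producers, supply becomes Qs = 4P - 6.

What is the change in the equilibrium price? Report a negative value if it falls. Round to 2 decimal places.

Initially, 48 - P = 4P - 12, so 60 = 5P and P = 12, Q = 36.
The new curves are Qd = 48 - P (demand) and Qs = 4P - 6 (supply).
Equate the new curves: 48 - P = 4P - 6, giving 54 = 5P, P = 10.8, Q = 37.2.
ΔP = 10.8 − 12 = -1.20.

-1.20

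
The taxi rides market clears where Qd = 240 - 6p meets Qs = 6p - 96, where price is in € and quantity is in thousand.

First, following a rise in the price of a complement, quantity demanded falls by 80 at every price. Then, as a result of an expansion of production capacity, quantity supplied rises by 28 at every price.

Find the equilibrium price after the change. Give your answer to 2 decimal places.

Initially, 240 - 6p = 6p - 96, so 336 = 12p and p = 28, Q = 72.
The new curves are Qd = 160 - 6p (demand) and Qs = 6p - 68 (supply).
Equate the new curves: 160 - 6p = 6p - 68, giving 228 = 12p, p = 19, Q = 46.

19.00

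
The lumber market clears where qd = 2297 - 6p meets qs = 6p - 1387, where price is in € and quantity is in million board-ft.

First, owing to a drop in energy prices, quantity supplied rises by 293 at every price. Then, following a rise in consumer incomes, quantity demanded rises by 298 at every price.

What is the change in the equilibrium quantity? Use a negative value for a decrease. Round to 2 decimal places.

+295.50

Solve the original market: 2297 - 6p = 6p - 1387, hence p = 307 and q = 455.
After the shift, demand is qd = 2595 - 6p and supply is qs = 6p - 1094.
New equilibrium: 2595 - 6p = 6p - 1094 ⇒ 3689 = 12p ⇒ p = 3689/12 ≈ 307.4167, q = 750.5.
Δq = 750.5 − 455 = +295.50.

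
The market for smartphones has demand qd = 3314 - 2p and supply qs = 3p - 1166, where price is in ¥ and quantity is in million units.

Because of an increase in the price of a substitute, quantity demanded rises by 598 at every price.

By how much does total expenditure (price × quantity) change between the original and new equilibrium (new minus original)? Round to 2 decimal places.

Before the shock: 3314 - 2p = 3p - 1166 ⇒ 4480 = 5p ⇒ p = 896, q = 1522.
The new curves are qd = 3912 - 2p (demand) and qs = 3p - 1166 (supply).
Equate the new curves: 3912 - 2p = 3p - 1166, giving 5078 = 5p, p = 1015.6, q = 1880.8.
Expenditure moves from 896×1522 = 1363712 to 1015.6×1880.8 = 1910140.48; change = +546428.48.

+546428.48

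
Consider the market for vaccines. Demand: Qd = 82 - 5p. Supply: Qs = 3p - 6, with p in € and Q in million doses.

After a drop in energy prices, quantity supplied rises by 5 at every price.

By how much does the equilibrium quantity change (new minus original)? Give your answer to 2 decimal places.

Initially, 82 - 5p = 3p - 6, so 88 = 8p and p = 11, Q = 27.
After the shift, demand is Qd = 82 - 5p and supply is Qs = 3p - 1.
Clearing the new market: 82 - 5p = 3p - 1, so p = 10.375 and Q = 30.125.
ΔQ = 30.125 − 27 = +3.13.

+3.13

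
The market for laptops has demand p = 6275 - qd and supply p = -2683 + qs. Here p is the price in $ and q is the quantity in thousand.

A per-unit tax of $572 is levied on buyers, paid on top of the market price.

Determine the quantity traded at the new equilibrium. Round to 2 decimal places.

4193.00

Original equilibrium: 6275 - p = p + 2683 gives 3592 = 2p, so p = 1796 and q = 4479.
Since buyers pay the price plus the tax, the effective demand curve becomes qd = 5703 - p.
Setting them equal: 5703 - p = p + 2683 → 3020 = 2p, so p = 1510 and q = 4193.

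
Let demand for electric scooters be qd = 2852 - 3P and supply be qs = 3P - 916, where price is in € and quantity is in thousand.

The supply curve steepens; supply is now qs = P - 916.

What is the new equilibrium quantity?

Solve the original market: 2852 - 3P = 3P - 916, hence P = 628 and q = 968.
The shock moves the curves to qd = 2852 - 3P and qs = P - 916.
Equate the new curves: 2852 - 3P = P - 916, giving 3768 = 4P, P = 942, q = 26.

26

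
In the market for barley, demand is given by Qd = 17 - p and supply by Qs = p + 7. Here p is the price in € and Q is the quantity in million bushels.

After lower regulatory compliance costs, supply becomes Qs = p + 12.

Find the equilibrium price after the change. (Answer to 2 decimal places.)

2.50

Solve the original market: 17 - p = p + 7, hence p = 5 and Q = 12.
The shock moves the curves to Qd = 17 - p and Qs = p + 12.
Setting them equal: 17 - p = p + 12 → 5 = 2p, so p = 2.5 and Q = 14.5.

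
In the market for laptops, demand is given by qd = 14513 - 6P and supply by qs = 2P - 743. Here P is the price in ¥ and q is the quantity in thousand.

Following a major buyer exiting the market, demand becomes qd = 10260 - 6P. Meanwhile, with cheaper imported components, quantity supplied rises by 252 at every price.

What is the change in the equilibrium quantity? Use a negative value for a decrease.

-874.25

Before the shock: 14513 - 6P = 2P - 743 ⇒ 15256 = 8P ⇒ P = 1907, q = 3071.
The new curves are qd = 10260 - 6P (demand) and qs = 2P - 491 (supply).
New equilibrium: 10260 - 6P = 2P - 491 ⇒ 10751 = 8P ⇒ P = 1343.875, q = 2196.75.
Δq = 2196.75 − 3071 = -874.25.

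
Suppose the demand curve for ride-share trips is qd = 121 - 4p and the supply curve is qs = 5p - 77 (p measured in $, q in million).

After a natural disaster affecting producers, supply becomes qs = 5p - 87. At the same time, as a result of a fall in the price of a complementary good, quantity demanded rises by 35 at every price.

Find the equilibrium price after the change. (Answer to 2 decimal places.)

27.00

Original equilibrium: 121 - 4p = 5p - 77 gives 198 = 9p, so p = 22 and q = 33.
The shock moves the curves to qd = 156 - 4p and qs = 5p - 87.
Setting them equal: 156 - 4p = 5p - 87 → 243 = 9p, so p = 27 and q = 48.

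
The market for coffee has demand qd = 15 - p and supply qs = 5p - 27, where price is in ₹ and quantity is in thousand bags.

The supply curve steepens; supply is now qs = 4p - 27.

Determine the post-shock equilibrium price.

Initially, 15 - p = 5p - 27, so 42 = 6p and p = 7, q = 8.
The shock moves the curves to qd = 15 - p and qs = 4p - 27.
Setting them equal: 15 - p = 4p - 27 → 42 = 5p, so p = 8.4 and q = 6.6.

8.4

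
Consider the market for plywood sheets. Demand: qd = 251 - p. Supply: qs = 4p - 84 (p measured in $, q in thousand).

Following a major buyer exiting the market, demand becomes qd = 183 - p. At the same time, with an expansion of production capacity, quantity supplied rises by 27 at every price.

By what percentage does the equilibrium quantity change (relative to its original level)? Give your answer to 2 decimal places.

-26.63

Before the shock: 251 - p = 4p - 84 ⇒ 335 = 5p ⇒ p = 67, q = 184.
After the shift, demand is qd = 183 - p and supply is qs = 4p - 57.
Equate the new curves: 183 - p = 4p - 57, giving 240 = 5p, p = 48, q = 135.
%Δq = (135 − 184) / 184 × 100 = -26.63%.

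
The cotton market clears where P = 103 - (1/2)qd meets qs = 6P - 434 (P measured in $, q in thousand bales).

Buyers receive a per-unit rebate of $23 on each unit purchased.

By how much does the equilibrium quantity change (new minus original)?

Solve the original market: 206 - 2P = 6P - 434, hence P = 80 and q = 46.
Since buyers' out-of-pocket price is the market price minus the rebate, the effective demand curve becomes qd = 252 - 2P.
Equate the new curves: 252 - 2P = 6P - 434, giving 686 = 8P, P = 85.75, q = 80.5.
Δq = 80.5 − 46 = +34.5.

+34.5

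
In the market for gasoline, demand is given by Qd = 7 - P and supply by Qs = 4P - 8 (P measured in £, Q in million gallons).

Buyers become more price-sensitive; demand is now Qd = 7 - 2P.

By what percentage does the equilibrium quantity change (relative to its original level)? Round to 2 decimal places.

-50.00

Original equilibrium: 7 - P = 4P - 8 gives 15 = 5P, so P = 3 and Q = 4.
The new curves are Qd = 7 - 2P (demand) and Qs = 4P - 8 (supply).
New equilibrium: 7 - 2P = 4P - 8 ⇒ 15 = 6P ⇒ P = 2.5, Q = 2.
%ΔQ = (2 − 4) / 4 × 100 = -50.00%.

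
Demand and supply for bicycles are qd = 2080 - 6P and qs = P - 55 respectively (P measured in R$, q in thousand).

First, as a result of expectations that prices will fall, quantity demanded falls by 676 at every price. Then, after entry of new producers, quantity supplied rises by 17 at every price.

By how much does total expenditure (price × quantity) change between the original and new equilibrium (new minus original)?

-41642

Initially, 2080 - 6P = P - 55, so 2135 = 7P and P = 305, q = 250.
The shock moves the curves to qd = 1404 - 6P and qs = P - 38.
Equate the new curves: 1404 - 6P = P - 38, giving 1442 = 7P, P = 206, q = 168.
Expenditure moves from 305×250 = 76250 to 206×168 = 34608; change = -41642.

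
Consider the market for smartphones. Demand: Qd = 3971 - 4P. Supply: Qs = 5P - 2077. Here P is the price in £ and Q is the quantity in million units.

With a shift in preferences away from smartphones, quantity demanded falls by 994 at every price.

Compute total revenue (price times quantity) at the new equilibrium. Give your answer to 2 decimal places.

410372.32

Initially, 3971 - 4P = 5P - 2077, so 6048 = 9P and P = 672, Q = 1283.
The shock moves the curves to Qd = 2977 - 4P and Qs = 5P - 2077.
Clearing the new market: 2977 - 4P = 5P - 2077, so P = 5054/9 ≈ 561.5556 and Q = 6577/9 ≈ 730.7778.
New expenditure = 561.5556 × 730.7778 = 410372.32.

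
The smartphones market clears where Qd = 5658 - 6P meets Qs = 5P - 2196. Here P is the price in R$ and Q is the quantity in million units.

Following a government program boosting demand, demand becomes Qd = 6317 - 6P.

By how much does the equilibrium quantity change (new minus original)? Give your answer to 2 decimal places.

+299.55

Original equilibrium: 5658 - 6P = 5P - 2196 gives 7854 = 11P, so P = 714 and Q = 1374.
The new curves are Qd = 6317 - 6P (demand) and Qs = 5P - 2196 (supply).
Setting them equal: 6317 - 6P = 5P - 2196 → 8513 = 11P, so P = 8513/11 ≈ 773.9091 and Q = 18409/11 ≈ 1673.5455.
ΔQ = 1673.5455 − 1374 = +299.55.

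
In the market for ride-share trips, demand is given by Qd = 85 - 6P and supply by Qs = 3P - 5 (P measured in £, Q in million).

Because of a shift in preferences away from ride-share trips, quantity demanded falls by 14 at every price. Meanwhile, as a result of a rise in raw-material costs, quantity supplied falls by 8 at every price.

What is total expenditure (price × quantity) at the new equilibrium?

140

Original equilibrium: 85 - 6P = 3P - 5 gives 90 = 9P, so P = 10 and Q = 25.
The new curves are Qd = 71 - 6P (demand) and Qs = 3P - 13 (supply).
Clearing the new market: 71 - 6P = 3P - 13, so P = 28/3 ≈ 9.3333 and Q = 15.
New expenditure = 9.3333 × 15 = 140.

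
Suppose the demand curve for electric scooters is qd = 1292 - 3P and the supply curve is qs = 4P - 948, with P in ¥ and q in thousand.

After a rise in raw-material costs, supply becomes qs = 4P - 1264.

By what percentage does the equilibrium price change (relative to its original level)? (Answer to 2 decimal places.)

Original equilibrium: 1292 - 3P = 4P - 948 gives 2240 = 7P, so P = 320 and q = 332.
The shock moves the curves to qd = 1292 - 3P and qs = 4P - 1264.
Setting them equal: 1292 - 3P = 4P - 1264 → 2556 = 7P, so P = 2556/7 ≈ 365.1429 and q = 1376/7 ≈ 196.5714.
%ΔP = (365.1429 − 320) / 320 × 100 = +14.11%.

+14.11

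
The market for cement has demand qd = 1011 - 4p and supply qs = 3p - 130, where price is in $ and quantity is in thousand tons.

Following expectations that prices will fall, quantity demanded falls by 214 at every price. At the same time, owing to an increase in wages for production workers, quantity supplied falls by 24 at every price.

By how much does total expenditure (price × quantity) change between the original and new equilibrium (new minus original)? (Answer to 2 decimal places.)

Original equilibrium: 1011 - 4p = 3p - 130 gives 1141 = 7p, so p = 163 and q = 359.
With the change applied: demand qd = 797 - 4p, supply qs = 3p - 154.
Equate the new curves: 797 - 4p = 3p - 154, giving 951 = 7p, p = 951/7 ≈ 135.8571, q = 1775/7 ≈ 253.5714.
Expenditure moves from 163×359 = 58517 to 135.8571×253.5714 = 34449.4898; change = -24067.51.

-24067.51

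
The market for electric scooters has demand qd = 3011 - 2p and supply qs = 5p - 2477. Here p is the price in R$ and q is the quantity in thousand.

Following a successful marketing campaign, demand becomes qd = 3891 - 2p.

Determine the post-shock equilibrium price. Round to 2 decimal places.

Initially, 3011 - 2p = 5p - 2477, so 5488 = 7p and p = 784, q = 1443.
The new curves are qd = 3891 - 2p (demand) and qs = 5p - 2477 (supply).
Equate the new curves: 3891 - 2p = 5p - 2477, giving 6368 = 7p, p = 6368/7 ≈ 909.7143, q = 14501/7 ≈ 2071.5714.

909.71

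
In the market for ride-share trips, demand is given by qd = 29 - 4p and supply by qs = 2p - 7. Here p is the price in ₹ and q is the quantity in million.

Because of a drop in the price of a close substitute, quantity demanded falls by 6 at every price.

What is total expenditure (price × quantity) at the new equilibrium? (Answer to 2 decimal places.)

15.00

Solve the original market: 29 - 4p = 2p - 7, hence p = 6 and q = 5.
The new curves are qd = 23 - 4p (demand) and qs = 2p - 7 (supply).
New equilibrium: 23 - 4p = 2p - 7 ⇒ 30 = 6p ⇒ p = 5, q = 3.
New expenditure = 5 × 3 = 15.00.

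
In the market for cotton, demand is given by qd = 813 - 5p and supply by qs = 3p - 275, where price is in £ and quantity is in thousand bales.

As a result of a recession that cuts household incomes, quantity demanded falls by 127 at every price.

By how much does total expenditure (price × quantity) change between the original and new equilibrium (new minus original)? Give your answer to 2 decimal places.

Solve the original market: 813 - 5p = 3p - 275, hence p = 136 and q = 133.
After the shift, demand is qd = 686 - 5p and supply is qs = 3p - 275.
Setting them equal: 686 - 5p = 3p - 275 → 961 = 8p, so p = 120.125 and q = 85.375.
Expenditure moves from 136×133 = 18088 to 120.125×85.375 = 10255.671875; change = -7832.33.

-7832.33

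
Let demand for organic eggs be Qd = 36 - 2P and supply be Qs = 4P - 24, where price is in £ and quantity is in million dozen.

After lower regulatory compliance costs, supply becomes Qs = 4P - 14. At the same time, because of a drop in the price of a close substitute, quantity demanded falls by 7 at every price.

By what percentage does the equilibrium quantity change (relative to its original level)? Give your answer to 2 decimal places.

-8.33

Initially, 36 - 2P = 4P - 24, so 60 = 6P and P = 10, Q = 16.
After the shift, demand is Qd = 29 - 2P and supply is Qs = 4P - 14.
New equilibrium: 29 - 2P = 4P - 14 ⇒ 43 = 6P ⇒ P = 43/6 ≈ 7.1667, Q = 44/3 ≈ 14.6667.
%ΔQ = (14.6667 − 16) / 16 × 100 = -8.33%.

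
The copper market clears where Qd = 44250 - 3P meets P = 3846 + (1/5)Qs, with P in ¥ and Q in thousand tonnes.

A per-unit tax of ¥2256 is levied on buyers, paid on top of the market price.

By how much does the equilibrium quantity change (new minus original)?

-4230

Before the shock: 44250 - 3P = 5P - 19230 ⇒ 63480 = 8P ⇒ P = 7935, Q = 20445.
Since buyers pay the price plus the tax, the effective demand curve becomes Qd = 37482 - 3P.
New equilibrium: 37482 - 3P = 5P - 19230 ⇒ 56712 = 8P ⇒ P = 7089, Q = 16215.
ΔQ = 16215 − 20445 = -4230.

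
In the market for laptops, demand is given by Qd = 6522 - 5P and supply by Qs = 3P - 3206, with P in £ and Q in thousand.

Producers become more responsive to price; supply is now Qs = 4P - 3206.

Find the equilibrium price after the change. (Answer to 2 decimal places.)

1080.89

Before the shock: 6522 - 5P = 3P - 3206 ⇒ 9728 = 8P ⇒ P = 1216, Q = 442.
After the shift, demand is Qd = 6522 - 5P and supply is Qs = 4P - 3206.
New equilibrium: 6522 - 5P = 4P - 3206 ⇒ 9728 = 9P ⇒ P = 9728/9 ≈ 1080.8889, Q = 10058/9 ≈ 1117.5556.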